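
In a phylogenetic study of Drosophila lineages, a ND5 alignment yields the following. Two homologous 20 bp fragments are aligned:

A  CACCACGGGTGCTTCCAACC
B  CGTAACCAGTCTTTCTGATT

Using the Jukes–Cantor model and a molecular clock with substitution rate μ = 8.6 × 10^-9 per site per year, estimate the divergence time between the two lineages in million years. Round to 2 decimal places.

The sequences differ at 11 of 20 sites, so p = 11/20 = 0.55.
d = −(3/4) ln(1 − 4p/3) = −0.75 ln(1 − 0.733333) = −0.75 ln(0.266667)
  = −0.75 × (-1.321755) = 0.991316 substitutions/site.
Under a molecular clock d = 2μt, so t = d/(2μ) = 0.991316 / (2 × 8.6 × 10^-9) = 57.63 million years.

57.63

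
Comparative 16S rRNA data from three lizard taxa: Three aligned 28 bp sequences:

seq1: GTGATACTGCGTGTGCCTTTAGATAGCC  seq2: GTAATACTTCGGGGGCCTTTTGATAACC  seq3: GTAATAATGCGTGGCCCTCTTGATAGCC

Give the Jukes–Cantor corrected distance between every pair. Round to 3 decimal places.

d(seq1,seq2) = 0.252, d(seq1,seq3) = 0.252, d(seq2,seq3) = 0.252

seq1–seq2: 6/28 sites differ → p ≈ 0.214286, d = −0.75 ln(1 − 0.285715) = 0.252355 ≈ 0.252.
seq1–seq3: 6/28 sites differ → p ≈ 0.214286, d = −0.75 ln(1 − 0.285715) = 0.252355 ≈ 0.252.
seq2–seq3: 6/28 sites differ → p ≈ 0.214286, d = −0.75 ln(1 − 0.285715) = 0.252355 ≈ 0.252.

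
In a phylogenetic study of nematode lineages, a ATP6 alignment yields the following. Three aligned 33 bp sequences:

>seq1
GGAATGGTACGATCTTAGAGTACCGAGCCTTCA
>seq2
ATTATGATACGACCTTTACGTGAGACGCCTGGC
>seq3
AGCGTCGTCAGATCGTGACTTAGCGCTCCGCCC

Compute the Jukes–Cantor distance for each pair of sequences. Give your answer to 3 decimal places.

seq1–seq2: 16/33 sites differ → p ≈ 0.484848, d = −0.75 ln(1 − 0.646464) = 0.779827 ≈ 0.780.
seq1–seq3: 17/33 sites differ → p ≈ 0.515152, d = −0.75 ln(1 − 0.686869) = 0.870850 ≈ 0.871.
seq2–seq3: 19/33 sites differ → p ≈ 0.575758, d = −0.75 ln(1 − 0.767677) = 1.094720 ≈ 1.095.

d(seq1,seq2) = 0.780, d(seq1,seq3) = 0.871, d(seq2,seq3) = 1.095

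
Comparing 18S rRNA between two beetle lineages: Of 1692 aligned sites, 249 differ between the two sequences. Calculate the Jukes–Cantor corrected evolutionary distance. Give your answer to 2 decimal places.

p = 249/1692 ≈ 0.147163.
d = −(3/4) ln(1 − 4p/3) = −0.75 ln(1 − 0.196217) = −0.75 ln(0.803783)
  = −0.75 × (-0.218426) = 0.163820 substitutions/site.

0.16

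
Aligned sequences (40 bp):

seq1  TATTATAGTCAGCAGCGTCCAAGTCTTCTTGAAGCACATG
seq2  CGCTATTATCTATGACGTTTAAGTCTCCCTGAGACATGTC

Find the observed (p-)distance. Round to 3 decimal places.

0.475

The sequences differ at 19 of 40 positions.
p = 19/40 = 0.475.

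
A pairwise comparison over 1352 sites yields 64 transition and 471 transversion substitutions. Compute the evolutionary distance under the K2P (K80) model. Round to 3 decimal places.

P = 64/1352 ≈ 0.047337 and Q = 471/1352 ≈ 0.348373.
Under the Kimura two-parameter model, d = −½ ln(1 − 2P − Q) − ¼ ln(1 − 2Q).
1 − 2P − Q = 0.556953, giving −½ ln(0.556953) = 0.292637.
1 − 2Q = 0.303254, giving −¼ ln(0.303254) = 0.298296.
d = 0.292637 + 0.298296 = 0.590933.

0.591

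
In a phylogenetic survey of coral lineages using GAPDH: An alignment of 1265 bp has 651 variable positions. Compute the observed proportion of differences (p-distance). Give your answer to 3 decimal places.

p = 651/1265 = 0.514624… ≈ 0.515 (to 3 d.p.).

0.515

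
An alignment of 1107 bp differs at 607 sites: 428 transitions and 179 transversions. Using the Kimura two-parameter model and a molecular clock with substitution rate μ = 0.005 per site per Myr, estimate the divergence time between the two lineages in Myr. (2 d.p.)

146.40

P = 428/1107 ≈ 0.386631 and Q = 179/1107 ≈ 0.161698.
Under the Kimura two-parameter model, d = −½ ln(1 − 2P − Q) − ¼ ln(1 − 2Q).
1 − 2P − Q = 0.06504, giving −½ ln(0.06504) = 1.366376.
1 − 2Q = 0.676604, giving −¼ ln(0.676604) = 0.097667.
d = 1.366376 + 0.097667 = 1.464043.
Under a molecular clock d = 2μt, so t = d/(2μ) = 1.464043 / (2 × 0.005) = 146.40 Myr.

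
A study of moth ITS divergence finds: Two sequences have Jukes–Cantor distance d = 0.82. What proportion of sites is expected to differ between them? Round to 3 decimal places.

0.499

p = (3/4)(1 − e^(−4d/3)) = 0.75 × (1 − e^(-1.093333)) = 0.75 × (1 − 0.335098) = 0.498677.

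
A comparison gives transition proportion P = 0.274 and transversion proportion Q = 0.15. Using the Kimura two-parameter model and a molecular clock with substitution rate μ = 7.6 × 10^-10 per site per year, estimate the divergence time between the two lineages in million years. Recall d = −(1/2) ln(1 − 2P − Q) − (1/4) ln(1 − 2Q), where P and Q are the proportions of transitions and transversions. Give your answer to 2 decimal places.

Under the Kimura two-parameter model, d = −½ ln(1 − 2P − Q) − ¼ ln(1 − 2Q).
1 − 2P − Q = 0.302, giving −½ ln(0.302) = 0.598664.
1 − 2Q = 0.7, giving −¼ ln(0.7) = 0.089169.
d = 0.598664 + 0.089169 = 0.687833.
Under a molecular clock d = 2μt, so t = d/(2μ) = 0.687833 / (2 × 7.6 × 10^-10) = 452.52 million years.

452.52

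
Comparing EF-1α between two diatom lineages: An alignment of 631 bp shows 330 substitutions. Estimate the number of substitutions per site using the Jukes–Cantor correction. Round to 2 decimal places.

p = 330/631 ≈ 0.522979.
d = −(3/4) ln(1 − 4p/3) = −0.75 ln(1 − 0.697305) = −0.75 ln(0.302695)
  = −0.75 × (-1.195030) = 0.896273 substitutions/site.

0.90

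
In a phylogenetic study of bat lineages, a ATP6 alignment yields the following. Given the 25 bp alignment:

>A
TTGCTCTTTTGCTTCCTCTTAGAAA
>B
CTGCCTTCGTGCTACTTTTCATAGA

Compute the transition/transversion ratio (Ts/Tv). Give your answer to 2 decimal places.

2.67

Transitions are A↔G and C↔T; transversions are all other mismatches.
Transitions: 8. Transversions: 3.
R = 8/3 = 2.666666… ≈ 2.67 (to 2 d.p.).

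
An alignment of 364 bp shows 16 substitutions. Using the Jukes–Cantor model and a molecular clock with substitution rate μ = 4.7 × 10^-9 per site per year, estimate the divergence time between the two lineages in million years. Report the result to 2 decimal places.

4.82

p = 16/364 ≈ 0.043956.
d = −(3/4) ln(1 − 4p/3) = −0.75 ln(1 − 0.058608) = −0.75 ln(0.941392)
  = −0.75 × (-0.060396) = 0.045297 substitutions/site.
Under a molecular clock d = 2μt, so t = d/(2μ) = 0.045297 / (2 × 4.7 × 10^-9) = 4.82 million years.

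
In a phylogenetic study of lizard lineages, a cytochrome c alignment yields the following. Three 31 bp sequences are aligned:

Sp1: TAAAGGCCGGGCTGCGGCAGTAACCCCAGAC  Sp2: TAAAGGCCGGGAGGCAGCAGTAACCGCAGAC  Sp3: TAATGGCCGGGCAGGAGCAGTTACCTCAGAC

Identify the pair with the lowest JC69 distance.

Sp1–Sp2: 4/31 differ, p = 0.129, d = 0.142.
Sp1–Sp3: 6/31 differ, p = 0.194, d = 0.224.
Sp2–Sp3: 6/31 differ, p = 0.194, d = 0.224.
The smallest distance is between Sp1 and Sp2.

Sp1 and Sp2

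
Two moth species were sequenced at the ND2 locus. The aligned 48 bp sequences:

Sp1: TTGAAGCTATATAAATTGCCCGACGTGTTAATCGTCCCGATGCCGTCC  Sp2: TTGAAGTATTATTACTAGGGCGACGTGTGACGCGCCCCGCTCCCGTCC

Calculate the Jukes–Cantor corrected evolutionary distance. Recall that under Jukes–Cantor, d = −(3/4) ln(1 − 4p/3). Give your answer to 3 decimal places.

0.369

The sequences differ at 14 of 48 sites, so p = 14/48 ≈ 0.291667.
d = −(3/4) ln(1 − 4p/3) = −0.75 ln(1 − 0.388889) = −0.75 ln(0.611111)
  = −0.75 × (-0.492477) = 0.369358 substitutions/site.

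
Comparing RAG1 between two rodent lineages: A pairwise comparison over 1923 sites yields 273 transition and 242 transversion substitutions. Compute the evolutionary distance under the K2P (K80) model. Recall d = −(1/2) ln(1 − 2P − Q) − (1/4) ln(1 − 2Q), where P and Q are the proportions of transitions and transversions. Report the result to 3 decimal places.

P = 273/1923 ≈ 0.141966 and Q = 242/1923 ≈ 0.125845.
Under the Kimura two-parameter model, d = −½ ln(1 − 2P − Q) − ¼ ln(1 − 2Q).
1 − 2P − Q = 0.590223, giving −½ ln(0.590223) = 0.263627.
1 − 2Q = 0.74831, giving −¼ ln(0.74831) = 0.072484.
d = 0.263627 + 0.072484 = 0.336111.

0.336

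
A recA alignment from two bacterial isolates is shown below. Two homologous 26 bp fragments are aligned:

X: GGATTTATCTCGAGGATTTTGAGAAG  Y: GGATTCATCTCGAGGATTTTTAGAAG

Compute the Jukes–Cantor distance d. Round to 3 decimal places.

The sequences differ at 2 of 26 sites (6, 21), so p = 2/26 ≈ 0.076923.
d = −(3/4) ln(1 − 4p/3) = −0.75 ln(1 − 0.102564) = −0.75 ln(0.897436)
  = −0.75 × (-0.108213) = 0.081160 substitutions/site.

0.081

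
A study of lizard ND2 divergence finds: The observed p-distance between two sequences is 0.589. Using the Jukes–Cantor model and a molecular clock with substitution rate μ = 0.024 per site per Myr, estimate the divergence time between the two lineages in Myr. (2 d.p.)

24.04

d = −(3/4) ln(1 − 4p/3) = −0.75 ln(1 − 0.785333) = −0.75 ln(0.214667)
  = −0.75 × (-1.538667) = 1.154000 substitutions/site.
Under a molecular clock d = 2μt, so t = d/(2μ) = 1.154000 / (2 × 0.024) = 24.04 Myr.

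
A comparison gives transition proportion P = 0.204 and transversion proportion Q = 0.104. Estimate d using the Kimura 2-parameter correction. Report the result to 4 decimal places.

Under the Kimura two-parameter model, d = −½ ln(1 − 2P − Q) − ¼ ln(1 − 2Q).
1 − 2P − Q = 0.488, giving −½ ln(0.488) = 0.358720.
1 − 2Q = 0.792, giving −¼ ln(0.792) = 0.058298.
d = 0.358720 + 0.058298 = 0.417018.

0.4170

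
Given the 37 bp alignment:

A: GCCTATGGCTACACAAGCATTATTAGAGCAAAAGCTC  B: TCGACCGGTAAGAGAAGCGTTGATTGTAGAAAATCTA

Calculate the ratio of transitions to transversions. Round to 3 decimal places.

Transitions are A↔G and C↔T; transversions are all other mismatches.
Transitions: 5. Transversions: 13.
R = 5/13 = 0.384615… ≈ 0.385 (to 3 d.p.).

0.385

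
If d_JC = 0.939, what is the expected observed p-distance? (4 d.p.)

p = (3/4)(1 − e^(−4d/3)) = 0.75 × (1 − e^(-1.252)) = 0.75 × (1 − 0.285932) = 0.535551.

0.5356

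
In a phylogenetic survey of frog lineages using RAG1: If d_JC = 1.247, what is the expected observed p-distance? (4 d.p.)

p = (3/4)(1 − e^(−4d/3)) = 0.75 × (1 − e^(-1.662667)) = 0.75 × (1 − 0.189633) = 0.607775.

0.6078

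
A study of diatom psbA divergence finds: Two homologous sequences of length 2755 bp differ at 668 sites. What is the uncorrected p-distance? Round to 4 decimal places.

0.2425

p = 668/2755 = 0.242468… ≈ 0.2425 (to 4 d.p.).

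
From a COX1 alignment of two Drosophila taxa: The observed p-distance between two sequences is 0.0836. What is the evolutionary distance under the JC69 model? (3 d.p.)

d = −(3/4) ln(1 − 4p/3) = −0.75 ln(1 − 0.111467) = −0.75 ln(0.888533)
  = −0.75 × (-0.118183) = 0.088637 substitutions/site.

0.089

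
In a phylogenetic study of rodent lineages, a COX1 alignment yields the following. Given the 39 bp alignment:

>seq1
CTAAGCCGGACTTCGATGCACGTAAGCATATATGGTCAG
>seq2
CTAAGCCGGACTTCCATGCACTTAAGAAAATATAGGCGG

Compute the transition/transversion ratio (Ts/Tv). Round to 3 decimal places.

Transitions are A↔G and C↔T; transversions are all other mismatches.
Transitions: 2. Transversions: 5.
R = 2/5 = 0.400.

0.400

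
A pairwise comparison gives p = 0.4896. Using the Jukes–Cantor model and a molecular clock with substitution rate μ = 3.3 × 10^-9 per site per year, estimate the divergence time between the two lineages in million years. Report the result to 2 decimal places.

d = −(3/4) ln(1 − 4p/3) = −0.75 ln(1 − 0.6528) = −0.75 ln(0.3472)
  = −0.75 × (-1.057854) = 0.793391 substitutions/site.
Under a molecular clock d = 2μt, so t = d/(2μ) = 0.793391 / (2 × 3.3 × 10^-9) = 120.21 million years.

120.21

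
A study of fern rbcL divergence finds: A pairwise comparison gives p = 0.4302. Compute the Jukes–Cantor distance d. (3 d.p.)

0.639

d = −(3/4) ln(1 − 4p/3) = −0.75 ln(1 − 0.5736) = −0.75 ln(0.4264)
  = −0.75 × (-0.852377) = 0.639283 substitutions/site.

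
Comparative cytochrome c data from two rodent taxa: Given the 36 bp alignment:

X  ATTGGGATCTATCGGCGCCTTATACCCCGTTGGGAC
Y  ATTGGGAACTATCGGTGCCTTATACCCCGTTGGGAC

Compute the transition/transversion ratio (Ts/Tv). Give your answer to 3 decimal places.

Transitions are A↔G and C↔T; transversions are all other mismatches.
Transitions: 1. Transversions: 1.
R = 1/1 = 1.000.

1.000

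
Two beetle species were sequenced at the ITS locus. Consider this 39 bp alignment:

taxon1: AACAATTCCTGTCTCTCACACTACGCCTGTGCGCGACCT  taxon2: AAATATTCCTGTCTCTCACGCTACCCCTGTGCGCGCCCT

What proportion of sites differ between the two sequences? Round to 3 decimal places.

0.128

The sequences differ at 5 of 39 positions (sites 3, 4, 20, 25, 36).
p = 5/39 = 0.128205… ≈ 0.128 (to 3 d.p.).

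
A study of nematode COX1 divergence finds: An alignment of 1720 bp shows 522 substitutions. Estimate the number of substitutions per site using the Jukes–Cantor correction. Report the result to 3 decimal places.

p = 522/1720 ≈ 0.303488.
d = −(3/4) ln(1 − 4p/3) = −0.75 ln(1 − 0.404651) = −0.75 ln(0.595349)
  = −0.75 × (-0.518607) = 0.388955 substitutions/site.

0.389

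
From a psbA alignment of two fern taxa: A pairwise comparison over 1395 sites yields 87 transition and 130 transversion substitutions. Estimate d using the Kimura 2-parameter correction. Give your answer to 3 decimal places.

P = 87/1395 ≈ 0.062366 and Q = 130/1395 ≈ 0.09319.
Under the Kimura two-parameter model, d = −½ ln(1 − 2P − Q) − ¼ ln(1 − 2Q).
1 − 2P − Q = 0.782078, giving −½ ln(0.782078) = 0.122900.
1 − 2Q = 0.81362, giving −¼ ln(0.81362) = 0.051565.
d = 0.122900 + 0.051565 = 0.174465.

0.174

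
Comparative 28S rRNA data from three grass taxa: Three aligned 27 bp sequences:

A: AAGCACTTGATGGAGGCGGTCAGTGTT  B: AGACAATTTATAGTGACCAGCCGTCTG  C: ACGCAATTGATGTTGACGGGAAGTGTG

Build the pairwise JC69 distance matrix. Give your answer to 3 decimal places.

d(A,B) = 0.770, d(A,C) = 0.377, d(B,C) = 0.511

A–B: 13/27 sites differ → p ≈ 0.481481, d = −0.75 ln(1 − 0.641975) = 0.770364 ≈ 0.770.
A–C: 8/27 sites differ → p ≈ 0.296296, d = −0.75 ln(1 − 0.395061) = 0.376971 ≈ 0.377.
B–C: 10/27 sites differ → p ≈ 0.37037, d = −0.75 ln(1 − 0.493827) = 0.510658 ≈ 0.511.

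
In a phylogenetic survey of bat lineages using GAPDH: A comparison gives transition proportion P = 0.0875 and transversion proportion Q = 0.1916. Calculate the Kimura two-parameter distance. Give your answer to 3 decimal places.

Under the Kimura two-parameter model, d = −½ ln(1 − 2P − Q) − ¼ ln(1 − 2Q).
1 − 2P − Q = 0.6334, giving −½ ln(0.6334) = 0.228327.
1 − 2Q = 0.6168, giving −¼ ln(0.6168) = 0.120803.
d = 0.228327 + 0.120803 = 0.349130.

0.349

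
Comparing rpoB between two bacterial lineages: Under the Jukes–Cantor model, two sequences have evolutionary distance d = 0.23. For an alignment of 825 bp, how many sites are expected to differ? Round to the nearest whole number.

Invert JC69: p = (3/4)(1 − e^(−4d/3)) = 0.75 × (1 − e^(-0.306667)) = 0.75 × (1 − 0.735896) = 0.198078.
Expected differing sites = pL ≈ 0.198078 × 825 = 163.41435 ≈ 163.

163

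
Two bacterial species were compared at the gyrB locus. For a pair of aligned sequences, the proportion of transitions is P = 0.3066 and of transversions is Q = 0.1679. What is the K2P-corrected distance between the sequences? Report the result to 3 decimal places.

Under the Kimura two-parameter model, d = −½ ln(1 − 2P − Q) − ¼ ln(1 − 2Q).
1 − 2P − Q = 0.2189, giving −½ ln(0.2189) = 0.759570.
1 − 2Q = 0.6642, giving −¼ ln(0.6642) = 0.102293.
d = 0.759570 + 0.102293 = 0.861863.

0.862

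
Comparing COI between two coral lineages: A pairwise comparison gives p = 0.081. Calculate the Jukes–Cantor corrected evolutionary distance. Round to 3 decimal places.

0.086

d = −(3/4) ln(1 − 4p/3) = −0.75 ln(1 − 0.108) = −0.75 ln(0.892)
  = −0.75 × (-0.114289) = 0.085717 substitutions/site.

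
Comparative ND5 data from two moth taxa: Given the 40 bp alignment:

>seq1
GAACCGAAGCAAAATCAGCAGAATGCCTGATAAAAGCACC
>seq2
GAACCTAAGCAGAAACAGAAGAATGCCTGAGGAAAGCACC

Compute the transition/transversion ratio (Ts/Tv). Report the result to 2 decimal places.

0.50

Transitions are A↔G and C↔T; transversions are all other mismatches.
Transitions: 2. Transversions: 4.
R = 2/4 = 0.50.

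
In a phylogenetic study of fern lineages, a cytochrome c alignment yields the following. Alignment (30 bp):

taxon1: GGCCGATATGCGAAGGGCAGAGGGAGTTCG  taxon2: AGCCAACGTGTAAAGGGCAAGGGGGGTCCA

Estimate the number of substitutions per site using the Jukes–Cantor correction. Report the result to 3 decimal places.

0.503

The sequences differ at 11 of 30 sites, so p = 11/30 ≈ 0.366667.
d = −(3/4) ln(1 − 4p/3) = −0.75 ln(1 − 0.488889) = −0.75 ln(0.511111)
  = −0.75 × (-0.671168) = 0.503376 substitutions/site.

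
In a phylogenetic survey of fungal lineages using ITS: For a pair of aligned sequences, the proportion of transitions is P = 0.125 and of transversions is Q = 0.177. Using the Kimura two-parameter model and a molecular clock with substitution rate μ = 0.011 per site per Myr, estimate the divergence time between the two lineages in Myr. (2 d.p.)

Under the Kimura two-parameter model, d = −½ ln(1 − 2P − Q) − ¼ ln(1 − 2Q).
1 − 2P − Q = 0.573, giving −½ ln(0.573) = 0.278435.
1 − 2Q = 0.646, giving −¼ ln(0.646) = 0.109239.
d = 0.278435 + 0.109239 = 0.387674.
Under a molecular clock d = 2μt, so t = d/(2μ) = 0.387674 / (2 × 0.011) = 17.62 Myr.

17.62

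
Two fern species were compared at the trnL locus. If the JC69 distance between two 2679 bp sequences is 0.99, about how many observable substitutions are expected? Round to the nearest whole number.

Invert JC69: p = (3/4)(1 − e^(−4d/3)) = 0.75 × (1 − e^(-1.32)) = 0.75 × (1 − 0.267135) = 0.549649.
Expected differing sites = pL ≈ 0.549649 × 2679 = 1472.509671 ≈ 1473.

1473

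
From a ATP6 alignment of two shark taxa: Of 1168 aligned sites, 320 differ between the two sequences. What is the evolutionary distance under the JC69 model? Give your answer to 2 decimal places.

p = 320/1168 ≈ 0.273973.
d = −(3/4) ln(1 − 4p/3) = −0.75 ln(1 − 0.365297) = −0.75 ln(0.634703)
  = −0.75 × (-0.454598) = 0.340949 substitutions/site.

0.34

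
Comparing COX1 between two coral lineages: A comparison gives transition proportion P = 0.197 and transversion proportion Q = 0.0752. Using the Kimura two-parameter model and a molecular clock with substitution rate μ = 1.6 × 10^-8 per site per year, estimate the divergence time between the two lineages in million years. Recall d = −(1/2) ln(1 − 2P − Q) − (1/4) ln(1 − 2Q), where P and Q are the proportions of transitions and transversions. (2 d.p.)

Under the Kimura two-parameter model, d = −½ ln(1 − 2P − Q) − ¼ ln(1 − 2Q).
1 − 2P − Q = 0.5308, giving −½ ln(0.5308) = 0.316685.
1 − 2Q = 0.8496, giving −¼ ln(0.8496) = 0.040747.
d = 0.316685 + 0.040747 = 0.357432.
Under a molecular clock d = 2μt, so t = d/(2μ) = 0.357432 / (2 × 1.6 × 10^-8) = 11.17 million years.

11.17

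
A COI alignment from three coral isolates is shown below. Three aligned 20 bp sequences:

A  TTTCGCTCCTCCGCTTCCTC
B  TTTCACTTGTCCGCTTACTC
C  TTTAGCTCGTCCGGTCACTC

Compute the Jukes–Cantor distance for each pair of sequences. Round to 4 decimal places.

A–B: 4/20 sites differ → p = 0.2, d = −0.75 ln(1 − 0.266667) = 0.232617 ≈ 0.2326.
A–C: 5/20 sites differ → p = 0.25, d = −0.75 ln(1 − 0.333333) = 0.304098 ≈ 0.3041.
B–C: 5/20 sites differ → p = 0.25, d = −0.75 ln(1 − 0.333333) = 0.304098 ≈ 0.3041.

d(A,B) = 0.2326, d(A,C) = 0.3041, d(B,C) = 0.3041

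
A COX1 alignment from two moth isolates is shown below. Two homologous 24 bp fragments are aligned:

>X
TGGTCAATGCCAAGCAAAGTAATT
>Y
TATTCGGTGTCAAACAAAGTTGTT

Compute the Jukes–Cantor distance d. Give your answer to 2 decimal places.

The sequences differ at 8 of 24 sites (2, 3, 6, 7, 10, 14, 21, 22), so p = 8/24 ≈ 0.333333.
d = −(3/4) ln(1 − 4p/3) = −0.75 ln(1 − 0.444444) = −0.75 ln(0.555556)
  = −0.75 × (-0.587786) = 0.440840 substitutions/site.

0.44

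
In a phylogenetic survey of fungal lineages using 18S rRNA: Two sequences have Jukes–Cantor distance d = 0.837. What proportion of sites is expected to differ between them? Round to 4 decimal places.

p = (3/4)(1 − e^(−4d/3)) = 0.75 × (1 − e^(-1.116)) = 0.75 × (1 − 0.327588) = 0.504309.

0.5043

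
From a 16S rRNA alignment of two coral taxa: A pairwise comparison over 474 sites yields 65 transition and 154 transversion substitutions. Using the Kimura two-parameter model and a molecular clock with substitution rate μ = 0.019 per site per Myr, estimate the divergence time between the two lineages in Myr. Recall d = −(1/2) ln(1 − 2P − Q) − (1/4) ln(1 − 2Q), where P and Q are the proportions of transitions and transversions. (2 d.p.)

P = 65/474 ≈ 0.137131 and Q = 154/474 ≈ 0.324895.
Under the Kimura two-parameter model, d = −½ ln(1 − 2P − Q) − ¼ ln(1 − 2Q).
1 − 2P − Q = 0.400843, giving −½ ln(0.400843) = 0.457093.
1 − 2Q = 0.35021, giving −¼ ln(0.35021) = 0.262306.
d = 0.457093 + 0.262306 = 0.719399.
Under a molecular clock d = 2μt, so t = d/(2μ) = 0.719399 / (2 × 0.019) = 18.93 Myr.

18.93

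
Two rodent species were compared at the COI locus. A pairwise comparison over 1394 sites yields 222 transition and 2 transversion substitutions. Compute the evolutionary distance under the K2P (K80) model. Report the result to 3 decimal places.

P = 222/1394 ≈ 0.159254 and Q = 2/1394 ≈ 0.001435.
Under the Kimura two-parameter model, d = −½ ln(1 − 2P − Q) − ¼ ln(1 − 2Q).
1 − 2P − Q = 0.680057, giving −½ ln(0.680057) = 0.192789.
1 − 2Q = 0.99713, giving −¼ ln(0.99713) = 0.000719.
d = 0.192789 + 0.000719 = 0.193508.

0.194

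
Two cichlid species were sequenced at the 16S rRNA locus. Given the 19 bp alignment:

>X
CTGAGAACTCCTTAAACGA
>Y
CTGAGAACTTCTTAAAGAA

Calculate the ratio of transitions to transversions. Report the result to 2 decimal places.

Transitions are A↔G and C↔T; transversions are all other mismatches.
Transitions: 2. Transversions: 1.
R = 2/1 = 2.00.

2.00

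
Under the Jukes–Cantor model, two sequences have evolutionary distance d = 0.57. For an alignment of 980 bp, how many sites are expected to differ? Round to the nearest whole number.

Invert JC69: p = (3/4)(1 − e^(−4d/3)) = 0.75 × (1 − e^(-0.76)) = 0.75 × (1 − 0.467666) = 0.399251.
Expected differing sites = pL ≈ 0.399251 × 980 = 391.26598 ≈ 391.

391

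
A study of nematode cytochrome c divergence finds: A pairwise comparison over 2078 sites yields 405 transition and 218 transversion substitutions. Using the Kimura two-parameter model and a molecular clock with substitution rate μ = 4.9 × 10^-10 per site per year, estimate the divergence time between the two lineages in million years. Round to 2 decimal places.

P = 405/2078 ≈ 0.194899 and Q = 218/2078 ≈ 0.104909.
Under the Kimura two-parameter model, d = −½ ln(1 − 2P − Q) − ¼ ln(1 − 2Q).
1 − 2P − Q = 0.505293, giving −½ ln(0.505293) = 0.341308.
1 − 2Q = 0.790182, giving −¼ ln(0.790182) = 0.058873.
d = 0.341308 + 0.058873 = 0.400181.
Under a molecular clock d = 2μt, so t = d/(2μ) = 0.400181 / (2 × 4.9 × 10^-10) = 408.35 million years.

408.35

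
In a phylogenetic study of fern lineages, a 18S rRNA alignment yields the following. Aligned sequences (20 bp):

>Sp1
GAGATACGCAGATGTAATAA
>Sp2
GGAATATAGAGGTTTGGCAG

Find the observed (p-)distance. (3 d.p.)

The sequences differ at 11 of 20 positions.
p = 11/20 = 0.550.

0.550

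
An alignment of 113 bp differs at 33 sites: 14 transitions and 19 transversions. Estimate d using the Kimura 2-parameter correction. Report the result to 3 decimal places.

0.371

P = 14/113 ≈ 0.123894 and Q = 19/113 ≈ 0.168142.
Under the Kimura two-parameter model, d = −½ ln(1 − 2P − Q) − ¼ ln(1 − 2Q).
1 − 2P − Q = 0.58407, giving −½ ln(0.58407) = 0.268867.
1 − 2Q = 0.663716, giving −¼ ln(0.663716) = 0.102475.
d = 0.268867 + 0.102475 = 0.371342.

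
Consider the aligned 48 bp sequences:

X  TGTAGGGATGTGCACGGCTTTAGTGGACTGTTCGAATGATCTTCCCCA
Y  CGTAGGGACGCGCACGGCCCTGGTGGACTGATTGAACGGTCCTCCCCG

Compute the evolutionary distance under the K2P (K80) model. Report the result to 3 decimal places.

Of 48 sites, 11 differences are transitions and 1 are transversions, so P = 11/48 ≈ 0.229167 and Q = 1/48 ≈ 0.020833.
Under the Kimura two-parameter model, d = −½ ln(1 − 2P − Q) − ¼ ln(1 − 2Q).
1 − 2P − Q = 0.520833, giving −½ ln(0.520833) = 0.326163.
1 − 2Q = 0.958334, giving −¼ ln(0.958334) = 0.010640.
d = 0.326163 + 0.010640 = 0.336803.

0.337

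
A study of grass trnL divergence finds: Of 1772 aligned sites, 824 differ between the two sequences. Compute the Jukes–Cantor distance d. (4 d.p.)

0.7257

p = 824/1772 ≈ 0.465011.
d = −(3/4) ln(1 − 4p/3) = −0.75 ln(1 − 0.620015) = −0.75 ln(0.379985)
  = −0.75 × (-0.967624) = 0.725718 substitutions/site.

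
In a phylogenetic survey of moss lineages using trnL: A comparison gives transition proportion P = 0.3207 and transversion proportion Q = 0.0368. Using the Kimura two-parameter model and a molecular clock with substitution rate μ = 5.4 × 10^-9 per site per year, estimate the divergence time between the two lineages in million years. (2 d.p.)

54.26

Under the Kimura two-parameter model, d = −½ ln(1 − 2P − Q) − ¼ ln(1 − 2Q).
1 − 2P − Q = 0.3218, giving −½ ln(0.3218) = 0.566913.
1 − 2Q = 0.9264, giving −¼ ln(0.9264) = 0.019112.
d = 0.566913 + 0.019112 = 0.586025.
Under a molecular clock d = 2μt, so t = d/(2μ) = 0.586025 / (2 × 5.4 × 10^-9) = 54.26 million years.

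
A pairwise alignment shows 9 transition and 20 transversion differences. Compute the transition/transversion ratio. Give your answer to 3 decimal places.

R = 9/20 = 0.450.

0.450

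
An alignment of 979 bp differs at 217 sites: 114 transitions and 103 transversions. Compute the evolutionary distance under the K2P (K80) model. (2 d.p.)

P = 114/979 ≈ 0.116445 and Q = 103/979 ≈ 0.105209.
Under the Kimura two-parameter model, d = −½ ln(1 − 2P − Q) − ¼ ln(1 − 2Q).
1 − 2P − Q = 0.661901, giving −½ ln(0.661901) = 0.206320.
1 − 2Q = 0.789582, giving −¼ ln(0.789582) = 0.059063.
d = 0.206320 + 0.059063 = 0.265383.

0.27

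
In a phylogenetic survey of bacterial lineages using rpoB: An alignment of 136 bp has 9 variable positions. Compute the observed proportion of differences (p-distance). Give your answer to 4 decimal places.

0.0662

p = 9/136 = 0.066176… ≈ 0.0662 (to 4 d.p.).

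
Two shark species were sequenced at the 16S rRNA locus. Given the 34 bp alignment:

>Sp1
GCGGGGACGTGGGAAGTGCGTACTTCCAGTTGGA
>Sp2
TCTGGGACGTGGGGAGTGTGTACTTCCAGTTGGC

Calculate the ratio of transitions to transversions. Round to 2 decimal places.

0.67

Transitions are A↔G and C↔T; transversions are all other mismatches.
Transitions: 2. Transversions: 3.
R = 2/3 = 0.666666… ≈ 0.67 (to 2 d.p.).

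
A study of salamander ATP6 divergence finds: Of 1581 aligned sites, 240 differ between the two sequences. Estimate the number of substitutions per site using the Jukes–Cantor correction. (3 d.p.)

p = 240/1581 ≈ 0.151803.
d = −(3/4) ln(1 − 4p/3) = −0.75 ln(1 − 0.202404) = −0.75 ln(0.797596)
  = −0.75 × (-0.226153) = 0.169615 substitutions/site.

0.170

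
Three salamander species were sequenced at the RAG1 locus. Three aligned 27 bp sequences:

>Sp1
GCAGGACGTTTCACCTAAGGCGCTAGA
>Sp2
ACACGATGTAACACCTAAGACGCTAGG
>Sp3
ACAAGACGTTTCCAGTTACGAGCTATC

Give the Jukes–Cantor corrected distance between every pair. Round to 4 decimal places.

d(Sp1,Sp2) = 0.3181, d(Sp1,Sp3) = 0.5107, d(Sp2,Sp3) = 0.7704

Sp1–Sp2: 7/27 sites differ → p ≈ 0.259259, d = −0.75 ln(1 − 0.345679) = 0.318118 ≈ 0.3181.
Sp1–Sp3: 10/27 sites differ → p ≈ 0.37037, d = −0.75 ln(1 − 0.493827) = 0.510658 ≈ 0.5107.
Sp2–Sp3: 13/27 sites differ → p ≈ 0.481481, d = −0.75 ln(1 − 0.641975) = 0.770364 ≈ 0.7704.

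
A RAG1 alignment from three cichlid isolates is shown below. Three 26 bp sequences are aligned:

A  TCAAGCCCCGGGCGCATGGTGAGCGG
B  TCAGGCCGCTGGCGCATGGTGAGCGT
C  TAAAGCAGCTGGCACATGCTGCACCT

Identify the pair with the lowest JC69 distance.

A and B

A–B: 4/26 differ, p = 0.154, d = 0.172.
A–C: 10/26 differ, p = 0.385, d = 0.539.
B–C: 8/26 differ, p = 0.308, d = 0.396.
The smallest distance is between A and B.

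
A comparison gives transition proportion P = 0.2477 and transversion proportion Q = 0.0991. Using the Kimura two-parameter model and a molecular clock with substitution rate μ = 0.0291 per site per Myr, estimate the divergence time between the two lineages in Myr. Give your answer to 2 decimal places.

Under the Kimura two-parameter model, d = −½ ln(1 − 2P − Q) − ¼ ln(1 − 2Q).
1 − 2P − Q = 0.4055, giving −½ ln(0.4055) = 0.451317.
1 − 2Q = 0.8018, giving −¼ ln(0.8018) = 0.055224.
d = 0.451317 + 0.055224 = 0.506541.
Under a molecular clock d = 2μt, so t = d/(2μ) = 0.506541 / (2 × 0.0291) = 8.70 Myr.

8.70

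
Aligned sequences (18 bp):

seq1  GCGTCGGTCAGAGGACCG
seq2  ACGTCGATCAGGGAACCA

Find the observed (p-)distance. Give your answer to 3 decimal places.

0.278

The sequences differ at 5 of 18 positions (sites 1, 7, 12, 14, 18).
p = 5/18 = 0.277777… ≈ 0.278 (to 3 d.p.).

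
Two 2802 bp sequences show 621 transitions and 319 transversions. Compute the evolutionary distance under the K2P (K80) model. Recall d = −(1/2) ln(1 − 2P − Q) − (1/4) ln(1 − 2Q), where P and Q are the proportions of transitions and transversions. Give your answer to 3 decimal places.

P = 621/2802 ≈ 0.221627 and Q = 319/2802 ≈ 0.113847.
Under the Kimura two-parameter model, d = −½ ln(1 − 2P − Q) − ¼ ln(1 − 2Q).
1 − 2P − Q = 0.442899, giving −½ ln(0.442899) = 0.407207.
1 − 2Q = 0.772306, giving −¼ ln(0.772306) = 0.064594.
d = 0.407207 + 0.064594 = 0.471801.

0.472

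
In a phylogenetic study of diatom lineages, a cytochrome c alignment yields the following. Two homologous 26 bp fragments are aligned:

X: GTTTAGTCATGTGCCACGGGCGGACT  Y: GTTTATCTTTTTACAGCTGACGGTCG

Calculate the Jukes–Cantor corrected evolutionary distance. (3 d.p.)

0.717

The sequences differ at 12 of 26 sites, so p = 12/26 ≈ 0.461538.
d = −(3/4) ln(1 − 4p/3) = −0.75 ln(1 − 0.615384) = −0.75 ln(0.384616)
  = −0.75 × (-0.955510) = 0.716633 substitutions/site.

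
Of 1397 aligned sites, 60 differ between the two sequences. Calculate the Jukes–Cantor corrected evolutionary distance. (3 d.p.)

p = 60/1397 ≈ 0.042949.
d = −(3/4) ln(1 − 4p/3) = −0.75 ln(1 − 0.057265) = −0.75 ln(0.942735)
  = −0.75 × (-0.058970) = 0.044228 substitutions/site.

0.044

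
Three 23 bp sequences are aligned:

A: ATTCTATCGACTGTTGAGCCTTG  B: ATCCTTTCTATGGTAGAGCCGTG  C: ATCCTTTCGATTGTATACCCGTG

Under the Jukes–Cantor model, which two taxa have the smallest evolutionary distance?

B and C

A–B: 7/23 differ, p = 0.304, d = 0.390.
A–C: 7/23 differ, p = 0.304, d = 0.390.
B–C: 4/23 differ, p = 0.174, d = 0.198.
The smallest distance is between B and C.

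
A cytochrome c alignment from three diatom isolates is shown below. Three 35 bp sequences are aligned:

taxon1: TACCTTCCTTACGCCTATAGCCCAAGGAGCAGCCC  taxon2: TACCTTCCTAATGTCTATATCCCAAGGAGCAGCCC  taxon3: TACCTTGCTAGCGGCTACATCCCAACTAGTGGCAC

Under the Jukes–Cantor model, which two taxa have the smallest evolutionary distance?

taxon1–taxon2: 4/35 differ, p = 0.114, d = 0.124.
taxon1–taxon3: 11/35 differ, p = 0.314, d = 0.407.
taxon2–taxon3: 10/35 differ, p = 0.286, d = 0.360.
The smallest distance is between taxon1 and taxon2.

taxon1 and taxon2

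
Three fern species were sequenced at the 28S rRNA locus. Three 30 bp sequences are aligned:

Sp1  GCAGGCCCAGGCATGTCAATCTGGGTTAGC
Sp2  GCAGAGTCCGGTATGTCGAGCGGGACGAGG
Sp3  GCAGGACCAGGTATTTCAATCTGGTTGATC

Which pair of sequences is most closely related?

Sp1 and Sp3

Sp1–Sp2: 12/30 differ, p = 0.400, d = 0.572.
Sp1–Sp3: 6/30 differ, p = 0.200, d = 0.233.
Sp2–Sp3: 12/30 differ, p = 0.400, d = 0.572.
The smallest distance is between Sp1 and Sp3.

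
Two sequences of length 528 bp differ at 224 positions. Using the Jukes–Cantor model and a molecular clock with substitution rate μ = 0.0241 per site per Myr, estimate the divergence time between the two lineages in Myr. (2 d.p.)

p = 224/528 ≈ 0.424242.
d = −(3/4) ln(1 − 4p/3) = −0.75 ln(1 − 0.565656) = −0.75 ln(0.434344)
  = −0.75 × (-0.833918) = 0.625439 substitutions/site.
Under a molecular clock d = 2μt, so t = d/(2μ) = 0.625439 / (2 × 0.0241) = 12.98 Myr.

12.98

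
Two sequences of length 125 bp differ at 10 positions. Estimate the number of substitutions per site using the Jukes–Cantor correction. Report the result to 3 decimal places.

0.085

p = 10/125 = 0.08.
d = −(3/4) ln(1 − 4p/3) = −0.75 ln(1 − 0.106667) = −0.75 ln(0.893333)
  = −0.75 × (-0.112796) = 0.084597 substitutions/site.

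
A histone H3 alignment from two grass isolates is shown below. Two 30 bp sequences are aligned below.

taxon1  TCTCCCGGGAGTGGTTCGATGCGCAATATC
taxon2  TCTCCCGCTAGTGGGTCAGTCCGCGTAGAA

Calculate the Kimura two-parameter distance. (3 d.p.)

0.572

Of 30 sites, 4 differences are transitions and 8 are transversions, so P = 4/30 ≈ 0.133333 and Q = 8/30 ≈ 0.266667.
Under the Kimura two-parameter model, d = −½ ln(1 − 2P − Q) − ¼ ln(1 − 2Q).
1 − 2P − Q = 0.466667, giving −½ ln(0.466667) = 0.381070.
1 − 2Q = 0.466666, giving −¼ ln(0.466666) = 0.190535.
d = 0.381070 + 0.190535 = 0.571605.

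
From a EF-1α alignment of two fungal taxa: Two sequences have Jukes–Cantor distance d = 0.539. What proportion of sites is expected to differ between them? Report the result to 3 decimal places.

p = (3/4)(1 − e^(−4d/3)) = 0.75 × (1 − e^(-0.718667)) = 0.75 × (1 − 0.487402) = 0.384449.

0.384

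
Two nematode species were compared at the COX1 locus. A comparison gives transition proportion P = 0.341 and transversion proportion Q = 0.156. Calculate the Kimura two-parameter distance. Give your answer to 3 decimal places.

Under the Kimura two-parameter model, d = −½ ln(1 − 2P − Q) − ¼ ln(1 − 2Q).
1 − 2P − Q = 0.162, giving −½ ln(0.162) = 0.910079.
1 − 2Q = 0.688, giving −¼ ln(0.688) = 0.093492.
d = 0.910079 + 0.093492 = 1.003571.

1.004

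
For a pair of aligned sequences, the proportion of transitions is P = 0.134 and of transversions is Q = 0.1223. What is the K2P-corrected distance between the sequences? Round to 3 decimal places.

0.318

Under the Kimura two-parameter model, d = −½ ln(1 − 2P − Q) − ¼ ln(1 − 2Q).
1 − 2P − Q = 0.6097, giving −½ ln(0.6097) = 0.247394.
1 − 2Q = 0.7554, giving −¼ ln(0.7554) = 0.070127.
d = 0.247394 + 0.070127 = 0.317521.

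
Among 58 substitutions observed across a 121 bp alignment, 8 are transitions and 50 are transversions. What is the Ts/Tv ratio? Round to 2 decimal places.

0.16

R = 8/50 = 0.16.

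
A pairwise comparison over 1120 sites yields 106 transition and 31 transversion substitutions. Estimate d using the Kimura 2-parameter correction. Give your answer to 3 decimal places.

P = 106/1120 ≈ 0.094643 and Q = 31/1120 ≈ 0.027679.
Under the Kimura two-parameter model, d = −½ ln(1 − 2P − Q) − ¼ ln(1 − 2Q).
1 − 2P − Q = 0.783035, giving −½ ln(0.783035) = 0.122289.
1 − 2Q = 0.944642, giving −¼ ln(0.944642) = 0.014237.
d = 0.122289 + 0.014237 = 0.136526.

0.137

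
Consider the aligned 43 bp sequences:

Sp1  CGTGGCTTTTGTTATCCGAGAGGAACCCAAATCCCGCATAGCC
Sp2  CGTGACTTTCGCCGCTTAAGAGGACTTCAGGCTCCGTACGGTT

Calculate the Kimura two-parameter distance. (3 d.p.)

1.546

Of 43 sites, 20 differences are transitions and 1 are transversions, so P = 20/43 ≈ 0.465116 and Q = 1/43 ≈ 0.023256.
Under the Kimura two-parameter model, d = −½ ln(1 − 2P − Q) − ¼ ln(1 − 2Q).
1 − 2P − Q = 0.046512, giving −½ ln(0.046512) = 1.534022.
1 − 2Q = 0.953488, giving −¼ ln(0.953488) = 0.011907.
d = 1.534022 + 0.011907 = 1.545929.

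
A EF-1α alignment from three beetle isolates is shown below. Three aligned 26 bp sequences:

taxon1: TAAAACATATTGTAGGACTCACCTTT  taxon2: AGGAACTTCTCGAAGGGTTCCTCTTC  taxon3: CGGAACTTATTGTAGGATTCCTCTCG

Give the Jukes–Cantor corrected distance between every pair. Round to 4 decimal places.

d(taxon1,taxon2) = 0.7166, d(taxon1,taxon3) = 0.4643, d(taxon2,taxon3) = 0.3335

taxon1–taxon2: 12/26 sites differ → p ≈ 0.461538, d = −0.75 ln(1 − 0.615384) = 0.716632 ≈ 0.7166.
taxon1–taxon3: 9/26 sites differ → p ≈ 0.346154, d = −0.75 ln(1 − 0.461539) = 0.464280 ≈ 0.4643.
taxon2–taxon3: 7/26 sites differ → p ≈ 0.269231, d = −0.75 ln(1 − 0.358975) = 0.333515 ≈ 0.3335.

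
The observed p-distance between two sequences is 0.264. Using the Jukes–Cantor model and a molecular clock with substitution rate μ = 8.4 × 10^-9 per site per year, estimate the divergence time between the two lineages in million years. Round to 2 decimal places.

19.37

d = −(3/4) ln(1 − 4p/3) = −0.75 ln(1 − 0.352) = −0.75 ln(0.648)
  = −0.75 × (-0.433865) = 0.325399 substitutions/site.
Under a molecular clock d = 2μt, so t = d/(2μ) = 0.325399 / (2 × 8.4 × 10^-9) = 19.37 million years.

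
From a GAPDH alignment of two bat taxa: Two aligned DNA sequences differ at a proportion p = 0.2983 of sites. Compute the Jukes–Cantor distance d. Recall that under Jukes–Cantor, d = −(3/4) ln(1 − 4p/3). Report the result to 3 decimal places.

d = −(3/4) ln(1 − 4p/3) = −0.75 ln(1 − 0.397733) = −0.75 ln(0.602267)
  = −0.75 × (-0.507054) = 0.380291 substitutions/site.

0.380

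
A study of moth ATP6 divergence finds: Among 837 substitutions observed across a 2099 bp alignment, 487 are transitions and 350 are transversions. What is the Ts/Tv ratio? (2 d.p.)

R = 487/350 = 1.391428… ≈ 1.39 (to 2 d.p.).

1.39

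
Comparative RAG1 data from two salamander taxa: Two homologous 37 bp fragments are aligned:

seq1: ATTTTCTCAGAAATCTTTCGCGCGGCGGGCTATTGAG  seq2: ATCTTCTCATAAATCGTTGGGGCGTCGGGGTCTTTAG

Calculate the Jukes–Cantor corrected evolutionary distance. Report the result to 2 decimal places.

The sequences differ at 9 of 37 sites (3, 10, 16, 19, 21, 25, 30, 32, 35), so p = 9/37 ≈ 0.243243.
d = −(3/4) ln(1 − 4p/3) = −0.75 ln(1 − 0.324324) = −0.75 ln(0.675676)
  = −0.75 × (-0.392042) = 0.294032 substitutions/site.

0.29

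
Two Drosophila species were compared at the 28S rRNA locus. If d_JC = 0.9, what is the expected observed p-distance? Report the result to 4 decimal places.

0.5241

p = (3/4)(1 − e^(−4d/3)) = 0.75 × (1 − e^(-1.2)) = 0.75 × (1 − 0.301194) = 0.524105.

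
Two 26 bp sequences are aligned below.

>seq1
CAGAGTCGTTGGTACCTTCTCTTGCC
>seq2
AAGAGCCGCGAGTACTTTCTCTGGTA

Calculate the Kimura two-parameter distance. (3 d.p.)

Of 26 sites, 5 differences are transitions and 4 are transversions, so P = 5/26 ≈ 0.192308 and Q = 4/26 ≈ 0.153846.
Under the Kimura two-parameter model, d = −½ ln(1 − 2P − Q) − ¼ ln(1 − 2Q).
1 − 2P − Q = 0.461538, giving −½ ln(0.461538) = 0.386595.
1 − 2Q = 0.692308, giving −¼ ln(0.692308) = 0.091931.
d = 0.386595 + 0.091931 = 0.478526.

0.479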